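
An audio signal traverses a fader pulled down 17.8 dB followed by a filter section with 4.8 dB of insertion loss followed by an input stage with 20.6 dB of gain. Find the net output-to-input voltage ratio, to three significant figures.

Net gain = (−17.8) + (−4.8) + 20.6 = -2.0 dB.
Voltage ratio = 10^(-2.0/20) = 0.794.

0.794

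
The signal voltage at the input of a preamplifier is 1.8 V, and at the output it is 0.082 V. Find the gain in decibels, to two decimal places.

-26.83 dB

Voltage is an amplitude quantity, so gain = 20·log₁₀(V_out/V_in).
20·log₁₀(0.082/1.8) = 20·log₁₀(0.04556) = -26.83 dB.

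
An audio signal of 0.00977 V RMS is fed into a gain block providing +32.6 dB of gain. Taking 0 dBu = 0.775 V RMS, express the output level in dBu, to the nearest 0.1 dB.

Input level: 20·log₁₀(0.00977/0.775) = -37.99 dBu.
Output: -37.99 + 32.6 = -5.4 dBu.

-5.4 dBu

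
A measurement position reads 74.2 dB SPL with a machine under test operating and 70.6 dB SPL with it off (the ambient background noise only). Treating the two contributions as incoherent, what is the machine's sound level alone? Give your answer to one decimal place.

71.7 dB SPL

Subtract intensities: L_src = 10·log₁₀(10^(L_total/10) − 10^(L_bg/10)).
L_src = 10·log₁₀(10^(74.2/10) − 10^(70.6/10)) = 10·log₁₀(14820000) = 71.7 dB SPL.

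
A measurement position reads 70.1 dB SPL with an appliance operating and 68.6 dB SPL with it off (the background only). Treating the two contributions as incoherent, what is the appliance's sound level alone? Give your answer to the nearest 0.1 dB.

64.8 dB SPL

Background correction is a power subtraction:
L_src = 10·log₁₀(10^(70.1/10) − 10^(68.6/10)) = 10·log₁₀(2989000) = 64.8 dB SPL.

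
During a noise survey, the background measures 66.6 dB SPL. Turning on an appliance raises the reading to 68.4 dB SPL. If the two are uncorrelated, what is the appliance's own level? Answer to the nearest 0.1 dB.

Background correction is a power subtraction:
L_src = 10·log₁₀(10^(68.4/10) − 10^(66.6/10)) = 10·log₁₀(2347000) = 63.7 dB SPL.

63.7 dB SPL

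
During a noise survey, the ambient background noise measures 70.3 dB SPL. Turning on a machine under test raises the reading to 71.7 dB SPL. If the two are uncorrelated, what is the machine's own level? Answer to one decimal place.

Remove the background by subtracting linear intensities:
L_src = 10·log₁₀(10^(71.7/10) − 10^(70.3/10)) = 10·log₁₀(4076000) = 66.1 dB SPL.

66.1 dB SPL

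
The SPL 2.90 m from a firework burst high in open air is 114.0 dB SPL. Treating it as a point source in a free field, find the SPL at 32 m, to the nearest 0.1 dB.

For a point source in a free field, ΔL = −20·log₁₀(d₂/d₁).
ΔL = −20·log₁₀(32/2.90) = -20.86 dB, so L₂ = 114.0 + (-20.86) = 93.1 dB SPL.

93.1 dB SPL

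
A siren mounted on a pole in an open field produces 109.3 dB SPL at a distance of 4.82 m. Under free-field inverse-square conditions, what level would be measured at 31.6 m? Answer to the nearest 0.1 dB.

Inverse-square spreading gives ΔL = −20·log₁₀(d₂/d₁).
ΔL = −20·log₁₀(31.6/4.82) = -16.33 dB, so L₂ = 109.3 + (-16.33) = 93.0 dB SPL.

93.0 dB SPL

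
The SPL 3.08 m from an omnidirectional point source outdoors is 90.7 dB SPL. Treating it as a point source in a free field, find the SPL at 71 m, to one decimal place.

63.4 dB SPL

Inverse-square spreading gives ΔL = −20·log₁₀(d₂/d₁).
ΔL = −20·log₁₀(71/3.08) = -27.25 dB, so L₂ = 90.7 + (-27.25) = 63.4 dB SPL.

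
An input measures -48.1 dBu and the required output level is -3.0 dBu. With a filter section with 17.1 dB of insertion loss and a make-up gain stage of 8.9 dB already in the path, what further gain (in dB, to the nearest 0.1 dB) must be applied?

The required make-up gain is the shortfall in the dB sum.
G = -3.0 − (-48.1) + 17.1 − 8.9 = 53.3 dB.

53.3 dB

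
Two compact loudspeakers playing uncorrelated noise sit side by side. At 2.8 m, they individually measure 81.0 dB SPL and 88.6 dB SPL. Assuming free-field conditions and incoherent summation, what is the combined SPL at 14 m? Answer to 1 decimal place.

75.3 dB SPL

Combined at 2.8 m: 10·log₁₀(10^(81.0/10)+10^(88.6/10)) = 89.30 dB SPL.
Then apply −20·log₁₀(14/2.8) = -13.98 dB → 75.3 dB SPL.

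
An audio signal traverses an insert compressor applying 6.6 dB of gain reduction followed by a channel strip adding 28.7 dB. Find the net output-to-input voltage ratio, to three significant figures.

12.7

Net gain = (−6.6) + 28.7 = 22.1 dB.
Voltage ratio = 10^(22.1/20) = 12.7.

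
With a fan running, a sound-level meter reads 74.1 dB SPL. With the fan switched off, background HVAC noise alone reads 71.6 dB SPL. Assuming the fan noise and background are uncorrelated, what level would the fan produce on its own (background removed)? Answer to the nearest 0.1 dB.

70.5 dB SPL

Remove the background by subtracting linear intensities:
L_src = 10·log₁₀(10^(74.1/10) − 10^(71.6/10)) = 10·log₁₀(11250000) = 70.5 dB SPL.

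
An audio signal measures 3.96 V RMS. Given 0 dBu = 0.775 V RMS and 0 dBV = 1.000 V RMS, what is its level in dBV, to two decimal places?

+11.95 dBV

dBV = 20·log₁₀(V / 1.000 V).
20·log₁₀(3.96/1.000) = +11.95 dBV.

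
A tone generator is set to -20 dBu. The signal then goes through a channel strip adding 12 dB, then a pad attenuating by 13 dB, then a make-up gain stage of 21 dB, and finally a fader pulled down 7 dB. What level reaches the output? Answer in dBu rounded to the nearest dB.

In dB, series stages simply add:
-20 + 12 − 13 + 21 − 7 = -7 dBu.

-7 dBu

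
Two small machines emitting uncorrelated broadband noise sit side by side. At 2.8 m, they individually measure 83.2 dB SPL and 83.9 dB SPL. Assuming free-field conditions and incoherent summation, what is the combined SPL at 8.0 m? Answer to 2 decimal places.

77.46 dB SPL

Combined at 2.8 m: 10·log₁₀(10^(83.2/10)+10^(83.9/10)) = 86.574 dB SPL.
Then apply −20·log₁₀(8.0/2.8) = -9.119 dB → 77.46 dB SPL.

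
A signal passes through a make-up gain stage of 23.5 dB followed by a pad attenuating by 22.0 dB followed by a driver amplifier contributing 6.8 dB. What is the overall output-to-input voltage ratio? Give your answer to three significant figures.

2.60

Net gain = 23.5 + (−22.0) + 6.8 = 8.3 dB.
Voltage ratio = 10^(8.3/20) = 2.60.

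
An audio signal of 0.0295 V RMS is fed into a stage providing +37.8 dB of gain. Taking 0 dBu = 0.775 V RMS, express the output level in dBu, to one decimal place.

+9.4 dBu

Input level: 20·log₁₀(0.0295/0.775) = -28.39 dBu.
Output: -28.39 + 37.8 = +9.4 dBu.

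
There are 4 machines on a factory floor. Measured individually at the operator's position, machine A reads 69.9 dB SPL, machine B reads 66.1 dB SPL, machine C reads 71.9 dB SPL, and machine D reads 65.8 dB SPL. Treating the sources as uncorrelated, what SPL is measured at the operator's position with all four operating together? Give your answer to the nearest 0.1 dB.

75.2 dB SPL

Incoherent sources sum as intensities:
L_total = 10·log₁₀(10^(69.9/10) + 10^(66.1/10) + 10^(71.9/10) + 10^(65.8/10)) = 10·log₁₀(33140000) = 75.2 dB SPL.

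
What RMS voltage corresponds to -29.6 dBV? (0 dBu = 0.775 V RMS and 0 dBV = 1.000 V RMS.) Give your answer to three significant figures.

0.0331 V

V = 1.000 V × 10^(-29.6/20).
= 1.000 × 0.03311 = 0.0331 V.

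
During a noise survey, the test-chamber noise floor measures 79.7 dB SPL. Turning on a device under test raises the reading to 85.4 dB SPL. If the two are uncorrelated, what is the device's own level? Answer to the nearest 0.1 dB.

Subtract intensities: L_src = 10·log₁₀(10^(L_total/10) − 10^(L_bg/10)).
L_src = 10·log₁₀(10^(85.4/10) − 10^(79.7/10)) = 10·log₁₀(253400000) = 84.0 dB SPL.

84.0 dB SPL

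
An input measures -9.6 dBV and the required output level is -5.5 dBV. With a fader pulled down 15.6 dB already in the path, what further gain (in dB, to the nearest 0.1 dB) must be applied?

19.7 dB

The required make-up gain is the shortfall in the dB sum.
G = -5.5 − (-9.6) + 15.6 = 19.7 dB.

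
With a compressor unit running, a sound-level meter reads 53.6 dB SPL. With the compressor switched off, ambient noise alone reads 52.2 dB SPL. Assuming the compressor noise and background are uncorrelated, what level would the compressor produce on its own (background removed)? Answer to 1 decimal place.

48.0 dB SPL

Remove the background by subtracting linear intensities:
L_src = 10·log₁₀(10^(53.6/10) − 10^(52.2/10)) = 10·log₁₀(63130) = 48.0 dB SPL.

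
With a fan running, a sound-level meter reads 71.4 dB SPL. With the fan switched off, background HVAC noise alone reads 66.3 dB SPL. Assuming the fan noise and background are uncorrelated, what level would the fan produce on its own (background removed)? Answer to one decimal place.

69.8 dB SPL

Remove the background by subtracting linear intensities:
L_src = 10·log₁₀(10^(71.4/10) − 10^(66.3/10)) = 10·log₁₀(9538000) = 69.8 dB SPL.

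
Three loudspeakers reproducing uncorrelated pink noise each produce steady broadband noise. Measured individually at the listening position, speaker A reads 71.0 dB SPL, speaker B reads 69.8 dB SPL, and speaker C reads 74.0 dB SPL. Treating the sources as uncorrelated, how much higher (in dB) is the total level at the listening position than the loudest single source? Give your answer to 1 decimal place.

Add the sources as powers (linear), then convert back to dB:
L_total = 10·log₁₀(10^(71.0/10) + 10^(69.8/10) + 10^(74.0/10)) = 76.74 dB SPL.
Excess over the loudest (74.0 dB): 76.74 − 74.0 = 2.7 dB.

2.7 dB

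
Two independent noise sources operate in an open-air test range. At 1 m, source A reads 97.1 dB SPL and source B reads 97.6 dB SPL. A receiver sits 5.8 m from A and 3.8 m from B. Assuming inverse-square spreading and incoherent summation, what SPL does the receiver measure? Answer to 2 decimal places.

87.41 dB SPL

At the listener: L_A = 97.1 − 20·log₁₀(5.8) = 81.831 dB; L_B = 97.6 − 20·log₁₀(3.8) = 86.004 dB.
Combined: 10·log₁₀(10^(81.831/10)+10^(86.004/10)) = 87.41 dB SPL.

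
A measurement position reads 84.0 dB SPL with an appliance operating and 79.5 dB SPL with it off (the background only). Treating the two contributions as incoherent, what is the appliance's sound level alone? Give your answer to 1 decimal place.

Remove the background by subtracting linear intensities:
L_src = 10·log₁₀(10^(84.0/10) − 10^(79.5/10)) = 10·log₁₀(162100000) = 82.1 dB SPL.

82.1 dB SPL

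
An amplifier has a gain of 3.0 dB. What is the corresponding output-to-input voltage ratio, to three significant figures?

Voltage ratio = 10^(dB/20).
10^(3.0/20) = 10^(0.1500) = 1.41.

1.41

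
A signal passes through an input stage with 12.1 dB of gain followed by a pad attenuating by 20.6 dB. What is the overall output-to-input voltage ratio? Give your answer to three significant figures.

0.376

Net gain = 12.1 + (−20.6) = -8.5 dB.
Voltage ratio = 10^(-8.5/20) = 0.376.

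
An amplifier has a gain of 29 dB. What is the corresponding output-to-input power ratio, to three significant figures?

794

Power ratio = 10^(dB/10).
10^(29/10) = 10^(2.900) = 794.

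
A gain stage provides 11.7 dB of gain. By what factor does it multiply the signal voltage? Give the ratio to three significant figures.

3.85

Voltage ratio = 10^(dB/20).
10^(11.7/20) = 10^(0.5850) = 3.85.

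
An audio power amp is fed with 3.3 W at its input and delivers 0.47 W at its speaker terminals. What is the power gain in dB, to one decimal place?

Power ratio → dB uses the 10·log₁₀ form:
10·log₁₀(0.47/3.3) = 10·log₁₀(0.1424) = -8.5 dB.

-8.5 dB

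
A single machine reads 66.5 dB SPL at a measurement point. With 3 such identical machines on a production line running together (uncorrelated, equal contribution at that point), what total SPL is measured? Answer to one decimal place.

71.3 dB SPL

3 equal incoherent sources raise the level by 10·log₁₀(3) = 4.77 dB.
L_total = 66.5 + 4.77 = 71.3 dB SPL.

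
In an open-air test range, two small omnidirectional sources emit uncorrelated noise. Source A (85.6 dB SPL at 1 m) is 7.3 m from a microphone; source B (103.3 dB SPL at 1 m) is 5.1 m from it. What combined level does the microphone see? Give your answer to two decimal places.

At the listener: L_A = 85.6 − 20·log₁₀(7.3) = 68.334 dB; L_B = 103.3 − 20·log₁₀(5.1) = 89.149 dB.
Combined: 10·log₁₀(10^(68.334/10)+10^(89.149/10)) = 89.18 dB SPL.

89.18 dB SPL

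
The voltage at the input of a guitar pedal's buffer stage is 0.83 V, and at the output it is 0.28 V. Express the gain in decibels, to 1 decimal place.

-9.4 dB

For a voltage ratio, dB = 20·log₁₀(V₂/V₁).
20·log₁₀(0.28/0.83) = 20·log₁₀(0.3373) = -9.4 dB.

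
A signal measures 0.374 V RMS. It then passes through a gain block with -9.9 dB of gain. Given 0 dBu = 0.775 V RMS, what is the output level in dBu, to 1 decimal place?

Input level: 20·log₁₀(0.374/0.775) = -6.33 dBu.
Output: -6.33 − 9.9 = -16.2 dBu.

-16.2 dBu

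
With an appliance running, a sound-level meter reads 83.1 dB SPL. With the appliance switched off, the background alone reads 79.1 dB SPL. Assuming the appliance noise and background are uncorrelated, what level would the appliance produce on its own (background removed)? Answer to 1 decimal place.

Remove the background by subtracting linear intensities:
L_src = 10·log₁₀(10^(83.1/10) − 10^(79.1/10)) = 10·log₁₀(122900000) = 80.9 dB SPL.

80.9 dB SPL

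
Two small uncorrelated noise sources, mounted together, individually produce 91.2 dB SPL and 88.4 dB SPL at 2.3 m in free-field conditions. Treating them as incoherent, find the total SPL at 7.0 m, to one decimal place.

Combined at 2.3 m: 10·log₁₀(10^(91.2/10)+10^(88.4/10)) = 93.03 dB SPL.
Then apply −20·log₁₀(7.0/2.3) = -9.67 dB → 83.4 dB SPL.

83.4 dB SPL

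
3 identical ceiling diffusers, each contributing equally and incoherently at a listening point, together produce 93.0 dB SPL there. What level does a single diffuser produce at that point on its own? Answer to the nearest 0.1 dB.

3 equal incoherent sources add 10·log₁₀(3) = 4.77 dB over one source.
L_one = 93.0 − 4.77 = 88.2 dB SPL.

88.2 dB SPL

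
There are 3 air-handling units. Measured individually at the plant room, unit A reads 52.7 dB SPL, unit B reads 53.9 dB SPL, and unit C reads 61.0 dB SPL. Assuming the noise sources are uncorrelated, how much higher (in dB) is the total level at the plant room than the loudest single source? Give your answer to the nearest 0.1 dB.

Add the sources as powers (linear), then convert back to dB:
L_total = 10·log₁₀(10^(52.7/10) + 10^(53.9/10) + 10^(61.0/10)) = 62.28 dB SPL.
Excess over the loudest (61.0 dB): 62.28 − 61.0 = 1.3 dB.

1.3 dB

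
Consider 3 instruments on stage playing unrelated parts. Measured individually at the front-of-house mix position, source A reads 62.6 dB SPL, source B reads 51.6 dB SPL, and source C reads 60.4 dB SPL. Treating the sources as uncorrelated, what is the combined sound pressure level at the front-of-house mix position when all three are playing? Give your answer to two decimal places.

64.86 dB SPL

Add the sources as powers (linear), then convert back to dB:
L_total = 10·log₁₀(10^(62.6/10) + 10^(51.6/10) + 10^(60.4/10)) = 10·log₁₀(3061000) = 64.86 dB SPL.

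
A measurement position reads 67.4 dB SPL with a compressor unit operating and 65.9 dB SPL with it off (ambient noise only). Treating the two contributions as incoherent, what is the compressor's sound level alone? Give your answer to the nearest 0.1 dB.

62.1 dB SPL

Subtract intensities: L_src = 10·log₁₀(10^(L_total/10) − 10^(L_bg/10)).
L_src = 10·log₁₀(10^(67.4/10) − 10^(65.9/10)) = 10·log₁₀(1605000) = 62.1 dB SPL.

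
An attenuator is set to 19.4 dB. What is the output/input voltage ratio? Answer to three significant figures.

Voltage ratio = 10^(dB/20).
10^(-19.4/20) = 10^(-0.9700) = 0.107.

0.107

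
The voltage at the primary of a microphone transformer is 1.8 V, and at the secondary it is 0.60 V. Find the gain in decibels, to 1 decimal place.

Voltage is an amplitude quantity, so gain = 20·log₁₀(V_out/V_in).
20·log₁₀(0.60/1.8) = 20·log₁₀(0.3333) = -9.5 dB.

-9.5 dB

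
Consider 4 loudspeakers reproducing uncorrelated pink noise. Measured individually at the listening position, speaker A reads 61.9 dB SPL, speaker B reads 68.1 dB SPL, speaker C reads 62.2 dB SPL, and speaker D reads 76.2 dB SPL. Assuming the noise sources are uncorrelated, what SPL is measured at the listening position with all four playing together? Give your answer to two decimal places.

77.11 dB SPL

Uncorrelated sources add in intensity (power), not in dB.
L_total = 10·log₁₀(10^(61.9/10) + 10^(68.1/10) + 10^(62.2/10) + 10^(76.2/10)) = 10·log₁₀(51350000) = 77.11 dB SPL.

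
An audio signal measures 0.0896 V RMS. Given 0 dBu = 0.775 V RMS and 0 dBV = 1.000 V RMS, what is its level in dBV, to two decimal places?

dBV = 20·log₁₀(V / 1.000 V).
20·log₁₀(0.0896/1.000) = -20.95 dBV.

-20.95 dBV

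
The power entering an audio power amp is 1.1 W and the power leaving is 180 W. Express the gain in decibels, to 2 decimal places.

22.14 dB

Power ratio → dB uses the 10·log₁₀ form:
10·log₁₀(180/1.1) = 10·log₁₀(163.6) = 22.14 dB.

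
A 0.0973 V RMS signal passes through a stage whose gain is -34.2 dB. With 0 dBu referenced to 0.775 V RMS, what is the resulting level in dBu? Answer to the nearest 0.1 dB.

Input level: 20·log₁₀(0.0973/0.775) = -18.02 dBu.
Output: -18.02 − 34.2 = -52.2 dBu.

-52.2 dBu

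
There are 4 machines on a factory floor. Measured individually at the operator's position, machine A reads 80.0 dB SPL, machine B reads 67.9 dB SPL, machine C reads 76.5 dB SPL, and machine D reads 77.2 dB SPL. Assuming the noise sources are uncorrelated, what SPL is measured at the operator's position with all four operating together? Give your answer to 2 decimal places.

Uncorrelated sources add in intensity (power), not in dB.
L_total = 10·log₁₀(10^(80.0/10) + 10^(67.9/10) + 10^(76.5/10) + 10^(77.2/10)) = 10·log₁₀(203300000) = 83.08 dB SPL.

83.08 dB SPL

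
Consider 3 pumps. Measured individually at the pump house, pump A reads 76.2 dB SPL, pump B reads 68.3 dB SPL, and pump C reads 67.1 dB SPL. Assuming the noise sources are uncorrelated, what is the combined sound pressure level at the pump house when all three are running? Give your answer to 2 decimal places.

Uncorrelated sources add in intensity (power), not in dB.
L_total = 10·log₁₀(10^(76.2/10) + 10^(68.3/10) + 10^(67.1/10)) = 10·log₁₀(53580000) = 77.29 dB SPL.

77.29 dB SPL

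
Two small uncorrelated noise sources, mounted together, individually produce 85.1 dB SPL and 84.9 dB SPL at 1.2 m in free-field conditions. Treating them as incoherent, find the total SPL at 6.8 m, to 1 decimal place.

Combined at 1.2 m: 10·log₁₀(10^(85.1/10)+10^(84.9/10)) = 88.01 dB SPL.
Then apply −20·log₁₀(6.8/1.2) = -15.07 dB → 72.9 dB SPL.

72.9 dB SPL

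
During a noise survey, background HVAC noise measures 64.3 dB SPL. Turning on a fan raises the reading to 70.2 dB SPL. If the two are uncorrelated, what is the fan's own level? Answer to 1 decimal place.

68.9 dB SPL

Background correction is a power subtraction:
L_src = 10·log₁₀(10^(70.2/10) − 10^(64.3/10)) = 10·log₁₀(7780000) = 68.9 dB SPL.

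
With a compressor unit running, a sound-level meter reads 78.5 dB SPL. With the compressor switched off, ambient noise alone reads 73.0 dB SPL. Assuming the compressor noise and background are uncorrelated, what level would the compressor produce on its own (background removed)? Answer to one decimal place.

Background correction is a power subtraction:
L_src = 10·log₁₀(10^(78.5/10) − 10^(73.0/10)) = 10·log₁₀(50840000) = 77.1 dB SPL.

77.1 dB SPL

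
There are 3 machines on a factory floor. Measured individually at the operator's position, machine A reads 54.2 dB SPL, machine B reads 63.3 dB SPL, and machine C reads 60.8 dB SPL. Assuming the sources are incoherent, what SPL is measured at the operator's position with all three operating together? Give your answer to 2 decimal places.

Incoherent sources sum as intensities:
L_total = 10·log₁₀(10^(54.2/10) + 10^(63.3/10) + 10^(60.8/10)) = 10·log₁₀(3603000) = 65.57 dB SPL.

65.57 dB SPL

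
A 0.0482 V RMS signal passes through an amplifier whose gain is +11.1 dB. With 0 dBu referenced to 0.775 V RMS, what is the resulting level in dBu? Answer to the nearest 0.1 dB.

-13.0 dBu

Input level: 20·log₁₀(0.0482/0.775) = -24.13 dBu.
Output: -24.13 + 11.1 = -13.0 dBu.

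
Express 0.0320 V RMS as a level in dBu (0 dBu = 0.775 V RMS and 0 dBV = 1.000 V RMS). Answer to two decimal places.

-27.68 dBu

dBu = 20·log₁₀(V / 0.775 V).
20·log₁₀(0.0320/0.775) = -27.68 dBu.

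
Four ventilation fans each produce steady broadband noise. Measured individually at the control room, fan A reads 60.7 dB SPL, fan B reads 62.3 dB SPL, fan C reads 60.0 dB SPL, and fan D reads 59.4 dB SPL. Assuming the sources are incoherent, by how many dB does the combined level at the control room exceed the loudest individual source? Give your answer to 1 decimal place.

4.5 dB

Uncorrelated sources add in intensity (power), not in dB.
L_total = 10·log₁₀(10^(60.7/10) + 10^(62.3/10) + 10^(60.0/10) + 10^(59.4/10)) = 66.76 dB SPL.
Excess over the loudest (62.3 dB): 66.76 − 62.3 = 4.5 dB.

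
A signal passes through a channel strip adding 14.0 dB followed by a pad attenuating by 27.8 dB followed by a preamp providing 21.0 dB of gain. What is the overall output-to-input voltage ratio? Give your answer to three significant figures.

2.29

Net gain = 14.0 + (−27.8) + 21.0 = 7.2 dB.
Voltage ratio = 10^(7.2/20) = 2.29.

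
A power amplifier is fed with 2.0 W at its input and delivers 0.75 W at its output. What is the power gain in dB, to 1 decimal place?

-4.3 dB

Power is a power quantity, so gain = 10·log₁₀(P_out/P_in).
10·log₁₀(0.75/2.0) = 10·log₁₀(0.3750) = -4.3 dB.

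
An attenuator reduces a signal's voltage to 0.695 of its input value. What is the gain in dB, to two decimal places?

Voltage is an amplitude quantity, so gain = 20·log₁₀(V_out/V_in).
20·log₁₀(0.695) = -3.16 dB.

-3.16 dB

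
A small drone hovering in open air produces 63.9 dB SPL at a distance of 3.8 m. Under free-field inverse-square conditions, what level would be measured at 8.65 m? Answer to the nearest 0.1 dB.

For a point source in a free field, ΔL = −20·log₁₀(d₂/d₁).
ΔL = −20·log₁₀(8.65/3.8) = -7.14 dB, so L₂ = 63.9 + (-7.14) = 56.8 dB SPL.

56.8 dB SPL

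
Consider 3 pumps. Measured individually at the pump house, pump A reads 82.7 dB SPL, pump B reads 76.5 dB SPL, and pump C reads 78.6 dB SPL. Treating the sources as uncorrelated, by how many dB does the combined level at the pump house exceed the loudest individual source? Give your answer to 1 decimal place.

Uncorrelated sources add in intensity (power), not in dB.
L_total = 10·log₁₀(10^(82.7/10) + 10^(76.5/10) + 10^(78.6/10)) = 84.82 dB SPL.
Excess over the loudest (82.7 dB): 84.82 − 82.7 = 2.1 dB.

2.1 dB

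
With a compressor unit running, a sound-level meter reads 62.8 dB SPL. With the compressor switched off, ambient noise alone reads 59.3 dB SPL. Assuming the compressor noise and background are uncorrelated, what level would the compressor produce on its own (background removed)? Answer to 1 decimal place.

60.2 dB SPL

Remove the background by subtracting linear intensities:
L_src = 10·log₁₀(10^(62.8/10) − 10^(59.3/10)) = 10·log₁₀(1054000) = 60.2 dB SPL.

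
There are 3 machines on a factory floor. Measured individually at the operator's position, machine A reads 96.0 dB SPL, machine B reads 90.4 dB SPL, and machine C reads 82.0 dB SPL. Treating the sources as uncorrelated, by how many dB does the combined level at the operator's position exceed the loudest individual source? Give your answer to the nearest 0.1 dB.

1.2 dB

Uncorrelated sources add in intensity (power), not in dB.
L_total = 10·log₁₀(10^(96.0/10) + 10^(90.4/10) + 10^(82.0/10)) = 97.19 dB SPL.
Excess over the loudest (96.0 dB): 97.19 − 96.0 = 1.2 dB.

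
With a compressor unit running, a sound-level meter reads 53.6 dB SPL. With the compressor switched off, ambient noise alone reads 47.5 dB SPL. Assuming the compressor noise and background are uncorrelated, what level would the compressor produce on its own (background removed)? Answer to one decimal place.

52.4 dB SPL

Remove the background by subtracting linear intensities:
L_src = 10·log₁₀(10^(53.6/10) − 10^(47.5/10)) = 10·log₁₀(172900) = 52.4 dB SPL.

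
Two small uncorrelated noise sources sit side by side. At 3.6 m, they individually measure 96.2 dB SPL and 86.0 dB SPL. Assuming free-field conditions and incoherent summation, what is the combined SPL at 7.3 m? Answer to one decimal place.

Combined at 3.6 m: 10·log₁₀(10^(96.2/10)+10^(86.0/10)) = 96.60 dB SPL.
Then apply −20·log₁₀(7.3/3.6) = -6.14 dB → 90.5 dB SPL.

90.5 dB SPL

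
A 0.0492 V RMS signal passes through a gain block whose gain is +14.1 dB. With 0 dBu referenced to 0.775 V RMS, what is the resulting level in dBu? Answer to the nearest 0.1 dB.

Input level: 20·log₁₀(0.0492/0.775) = -23.95 dBu.
Output: -23.95 + 14.1 = -9.8 dBu.

-9.8 dBu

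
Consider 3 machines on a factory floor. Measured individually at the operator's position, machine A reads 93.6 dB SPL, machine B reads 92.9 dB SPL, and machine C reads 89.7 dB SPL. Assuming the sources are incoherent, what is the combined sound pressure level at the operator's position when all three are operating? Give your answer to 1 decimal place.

Add the sources as powers (linear), then convert back to dB:
L_total = 10·log₁₀(10^(93.6/10) + 10^(92.9/10) + 10^(89.7/10)) = 10·log₁₀(5174000000) = 97.1 dB SPL.

97.1 dB SPL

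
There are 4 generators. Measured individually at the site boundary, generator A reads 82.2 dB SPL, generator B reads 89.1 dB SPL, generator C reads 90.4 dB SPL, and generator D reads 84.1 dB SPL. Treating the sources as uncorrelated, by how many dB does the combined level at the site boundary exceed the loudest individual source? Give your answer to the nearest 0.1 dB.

Uncorrelated sources add in intensity (power), not in dB.
L_total = 10·log₁₀(10^(82.2/10) + 10^(89.1/10) + 10^(90.4/10) + 10^(84.1/10)) = 93.68 dB SPL.
Excess over the loudest (90.4 dB): 93.68 − 90.4 = 3.3 dB.

3.3 dB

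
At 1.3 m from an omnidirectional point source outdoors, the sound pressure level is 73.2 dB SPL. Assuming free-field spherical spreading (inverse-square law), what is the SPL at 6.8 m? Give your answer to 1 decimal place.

Free-field point source: level drops by 20·log₁₀ of the distance ratio.
ΔL = −20·log₁₀(6.8/1.3) = -14.37 dB, so L₂ = 73.2 + (-14.37) = 58.8 dB SPL.

58.8 dB SPL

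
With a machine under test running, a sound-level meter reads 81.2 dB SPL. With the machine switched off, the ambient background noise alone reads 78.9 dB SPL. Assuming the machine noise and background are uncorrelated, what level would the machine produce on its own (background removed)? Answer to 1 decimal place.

Background correction is a power subtraction:
L_src = 10·log₁₀(10^(81.2/10) − 10^(78.9/10)) = 10·log₁₀(54200000) = 77.3 dB SPL.

77.3 dB SPL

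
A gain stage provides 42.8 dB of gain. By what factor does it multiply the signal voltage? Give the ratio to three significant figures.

Voltage ratio = 10^(dB/20).
10^(42.8/20) = 10^(2.140) = 138.

138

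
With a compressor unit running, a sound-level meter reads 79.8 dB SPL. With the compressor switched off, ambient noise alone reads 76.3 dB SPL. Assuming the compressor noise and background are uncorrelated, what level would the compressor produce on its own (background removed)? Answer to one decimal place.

77.2 dB SPL

Background correction is a power subtraction:
L_src = 10·log₁₀(10^(79.8/10) − 10^(76.3/10)) = 10·log₁₀(52840000) = 77.2 dB SPL.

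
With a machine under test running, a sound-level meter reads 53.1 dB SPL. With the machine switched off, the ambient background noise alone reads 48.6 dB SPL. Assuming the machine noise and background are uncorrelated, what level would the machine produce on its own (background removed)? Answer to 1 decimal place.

51.2 dB SPL

Remove the background by subtracting linear intensities:
L_src = 10·log₁₀(10^(53.1/10) − 10^(48.6/10)) = 10·log₁₀(131700) = 51.2 dB SPL.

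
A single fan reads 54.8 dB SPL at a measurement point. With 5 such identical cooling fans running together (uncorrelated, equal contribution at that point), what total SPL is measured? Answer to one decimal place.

5 equal incoherent sources raise the level by 10·log₁₀(5) = 6.99 dB.
L_total = 54.8 + 6.99 = 61.8 dB SPL.

61.8 dB SPL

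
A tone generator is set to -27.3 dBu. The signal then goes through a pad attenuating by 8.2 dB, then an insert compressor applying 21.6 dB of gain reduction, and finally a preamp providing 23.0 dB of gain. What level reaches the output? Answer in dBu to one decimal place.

-34.1 dBu

Cascaded gains and losses add directly in dB.
-27.3 − 8.2 − 21.6 + 23.0 = -34.1 dBu.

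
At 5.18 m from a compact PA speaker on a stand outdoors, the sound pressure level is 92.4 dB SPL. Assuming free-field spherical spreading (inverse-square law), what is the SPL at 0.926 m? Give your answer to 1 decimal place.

107.4 dB SPL

Inverse-square spreading gives ΔL = −20·log₁₀(d₂/d₁).
ΔL = −20·log₁₀(0.926/5.18) = 14.95 dB, so L₂ = 92.4 + (14.95) = 107.4 dB SPL.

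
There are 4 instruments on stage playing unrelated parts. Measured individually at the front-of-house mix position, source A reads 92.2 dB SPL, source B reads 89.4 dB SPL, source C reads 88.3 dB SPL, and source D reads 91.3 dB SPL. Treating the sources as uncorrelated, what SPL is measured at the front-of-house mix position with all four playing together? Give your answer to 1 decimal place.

Add the sources as powers (linear), then convert back to dB:
L_total = 10·log₁₀(10^(92.2/10) + 10^(89.4/10) + 10^(88.3/10) + 10^(91.3/10)) = 10·log₁₀(4556000000) = 96.6 dB SPL.

96.6 dB SPL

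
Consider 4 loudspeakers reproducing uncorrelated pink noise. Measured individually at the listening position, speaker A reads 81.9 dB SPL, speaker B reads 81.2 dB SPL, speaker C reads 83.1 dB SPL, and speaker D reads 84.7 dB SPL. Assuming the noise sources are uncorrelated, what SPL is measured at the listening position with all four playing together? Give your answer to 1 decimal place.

Incoherent sources sum as intensities:
L_total = 10·log₁₀(10^(81.9/10) + 10^(81.2/10) + 10^(83.1/10) + 10^(84.7/10)) = 10·log₁₀(786000000) = 89.0 dB SPL.

89.0 dB SPL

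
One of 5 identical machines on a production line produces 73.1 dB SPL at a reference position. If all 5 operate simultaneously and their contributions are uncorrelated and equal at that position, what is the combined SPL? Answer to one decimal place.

80.1 dB SPL

5 equal incoherent sources raise the level by 10·log₁₀(5) = 6.99 dB.
L_total = 73.1 + 6.99 = 80.1 dB SPL.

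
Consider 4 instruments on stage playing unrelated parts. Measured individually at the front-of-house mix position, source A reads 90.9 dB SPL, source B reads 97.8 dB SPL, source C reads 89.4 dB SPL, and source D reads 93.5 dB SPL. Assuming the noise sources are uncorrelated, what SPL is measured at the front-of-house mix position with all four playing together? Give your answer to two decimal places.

100.16 dB SPL

Incoherent sources sum as intensities:
L_total = 10·log₁₀(10^(90.9/10) + 10^(97.8/10) + 10^(89.4/10) + 10^(93.5/10)) = 10·log₁₀(10366000000) = 100.16 dB SPL.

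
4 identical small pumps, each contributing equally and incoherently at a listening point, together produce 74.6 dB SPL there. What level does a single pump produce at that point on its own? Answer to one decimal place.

68.6 dB SPL

4 equal incoherent sources add 10·log₁₀(4) = 6.02 dB over one source.
L_one = 74.6 − 6.02 = 68.6 dB SPL.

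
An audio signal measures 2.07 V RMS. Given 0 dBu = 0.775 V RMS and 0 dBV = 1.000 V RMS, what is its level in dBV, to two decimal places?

+6.32 dBV

dBV = 20·log₁₀(V / 1.000 V).
20·log₁₀(2.07/1.000) = +6.32 dBV.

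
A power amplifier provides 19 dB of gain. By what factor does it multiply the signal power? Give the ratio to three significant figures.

Power ratio = 10^(dB/10).
10^(19/10) = 10^(1.900) = 79.4.

79.4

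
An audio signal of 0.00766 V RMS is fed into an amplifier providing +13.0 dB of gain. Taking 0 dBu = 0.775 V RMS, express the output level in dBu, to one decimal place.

Input level: 20·log₁₀(0.00766/0.775) = -40.10 dBu.
Output: -40.10 + 13.0 = -27.1 dBu.

-27.1 dBu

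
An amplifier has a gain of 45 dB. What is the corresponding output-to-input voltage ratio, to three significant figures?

Voltage ratio = 10^(dB/20).
10^(45/20) = 10^(2.250) = 178.

178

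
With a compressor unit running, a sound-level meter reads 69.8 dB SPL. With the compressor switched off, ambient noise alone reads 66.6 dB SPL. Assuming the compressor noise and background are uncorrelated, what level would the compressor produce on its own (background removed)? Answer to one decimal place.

67.0 dB SPL

Subtract intensities: L_src = 10·log₁₀(10^(L_total/10) − 10^(L_bg/10)).
L_src = 10·log₁₀(10^(69.8/10) − 10^(66.6/10)) = 10·log₁₀(4979000) = 67.0 dB SPL.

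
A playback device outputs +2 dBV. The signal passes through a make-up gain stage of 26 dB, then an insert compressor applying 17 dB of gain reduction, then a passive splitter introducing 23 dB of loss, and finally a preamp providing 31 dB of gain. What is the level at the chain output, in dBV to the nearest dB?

+19 dBV

Cascaded gains and losses add directly in dB.
+2 + 26 − 17 − 23 + 31 = +19 dBV.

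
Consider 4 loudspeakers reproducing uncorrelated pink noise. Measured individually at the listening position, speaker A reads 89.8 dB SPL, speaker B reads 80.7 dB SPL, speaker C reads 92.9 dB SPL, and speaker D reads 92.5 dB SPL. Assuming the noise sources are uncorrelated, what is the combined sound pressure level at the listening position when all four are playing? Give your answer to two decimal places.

96.81 dB SPL

Add the sources as powers (linear), then convert back to dB:
L_total = 10·log₁₀(10^(89.8/10) + 10^(80.7/10) + 10^(92.9/10) + 10^(92.5/10)) = 10·log₁₀(4801000000) = 96.81 dB SPL.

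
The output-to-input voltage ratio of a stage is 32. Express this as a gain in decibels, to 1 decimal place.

Voltage ratio → dB uses the 20·log₁₀ form:
20·log₁₀(32) = 30.1 dB.

30.1 dB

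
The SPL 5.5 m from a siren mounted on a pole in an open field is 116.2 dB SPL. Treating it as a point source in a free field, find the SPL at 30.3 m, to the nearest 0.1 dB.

For a point source in a free field, ΔL = −20·log₁₀(d₂/d₁).
ΔL = −20·log₁₀(30.3/5.5) = -14.82 dB, so L₂ = 116.2 + (-14.82) = 101.4 dB SPL.

101.4 dB SPL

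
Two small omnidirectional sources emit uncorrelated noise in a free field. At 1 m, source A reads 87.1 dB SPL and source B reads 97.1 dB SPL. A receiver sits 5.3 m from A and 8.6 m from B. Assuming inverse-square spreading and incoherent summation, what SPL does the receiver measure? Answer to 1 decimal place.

At the listener: L_A = 87.1 − 20·log₁₀(5.3) = 72.61 dB; L_B = 97.1 − 20·log₁₀(8.6) = 78.41 dB.
Combined: 10·log₁₀(10^(72.61/10)+10^(78.41/10)) = 79.4 dB SPL.

79.4 dB SPL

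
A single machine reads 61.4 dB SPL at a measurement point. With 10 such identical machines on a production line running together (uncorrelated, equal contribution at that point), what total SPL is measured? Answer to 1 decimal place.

71.4 dB SPL

10 equal incoherent sources raise the level by 10·log₁₀(10) = 10.00 dB.
L_total = 61.4 + 10.00 = 71.4 dB SPL.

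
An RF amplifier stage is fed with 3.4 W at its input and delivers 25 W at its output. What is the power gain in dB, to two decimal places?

8.66 dB

Power ratio → dB uses the 10·log₁₀ form:
10·log₁₀(25/3.4) = 10·log₁₀(7.353) = 8.66 dB.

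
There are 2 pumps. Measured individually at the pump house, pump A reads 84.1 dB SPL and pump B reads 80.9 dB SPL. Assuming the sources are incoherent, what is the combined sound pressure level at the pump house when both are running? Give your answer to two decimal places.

85.80 dB SPL

Incoherent sources sum as intensities:
L_total = 10·log₁₀(10^(84.1/10) + 10^(80.9/10)) = 10·log₁₀(380100000) = 85.80 dB SPL.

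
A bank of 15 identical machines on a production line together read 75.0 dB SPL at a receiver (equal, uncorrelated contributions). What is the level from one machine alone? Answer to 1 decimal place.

63.2 dB SPL

15 equal incoherent sources add 10·log₁₀(15) = 11.76 dB over one source.
L_one = 75.0 − 11.76 = 63.2 dB SPL.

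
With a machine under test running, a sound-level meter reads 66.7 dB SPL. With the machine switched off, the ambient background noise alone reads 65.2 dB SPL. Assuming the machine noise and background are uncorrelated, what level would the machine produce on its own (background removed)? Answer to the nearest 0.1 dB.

Subtract intensities: L_src = 10·log₁₀(10^(L_total/10) − 10^(L_bg/10)).
L_src = 10·log₁₀(10^(66.7/10) − 10^(65.2/10)) = 10·log₁₀(1366000) = 61.4 dB SPL.

61.4 dB SPL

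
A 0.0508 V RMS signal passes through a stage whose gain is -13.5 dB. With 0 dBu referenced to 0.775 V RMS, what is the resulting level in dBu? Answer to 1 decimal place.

Input level: 20·log₁₀(0.0508/0.775) = -23.67 dBu.
Output: -23.67 − 13.5 = -37.2 dBu.

-37.2 dBu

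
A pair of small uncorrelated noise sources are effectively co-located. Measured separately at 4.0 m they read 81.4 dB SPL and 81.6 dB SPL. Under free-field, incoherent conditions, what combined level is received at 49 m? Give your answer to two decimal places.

Combined at 4.0 m: 10·log₁₀(10^(81.4/10)+10^(81.6/10)) = 84.511 dB SPL.
Then apply −20·log₁₀(49/4.0) = -21.763 dB → 62.75 dB SPL.

62.75 dB SPL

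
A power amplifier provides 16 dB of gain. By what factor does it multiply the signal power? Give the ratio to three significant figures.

Power ratio = 10^(dB/10).
10^(16/10) = 10^(1.600) = 39.8.

39.8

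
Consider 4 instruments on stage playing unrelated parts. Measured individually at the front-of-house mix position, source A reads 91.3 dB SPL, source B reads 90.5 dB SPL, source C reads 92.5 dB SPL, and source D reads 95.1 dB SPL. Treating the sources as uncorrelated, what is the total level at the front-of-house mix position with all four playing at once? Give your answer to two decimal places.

98.74 dB SPL

Uncorrelated sources add in intensity (power), not in dB.
L_total = 10·log₁₀(10^(91.3/10) + 10^(90.5/10) + 10^(92.5/10) + 10^(95.1/10)) = 10·log₁₀(7485000000) = 98.74 dB SPL.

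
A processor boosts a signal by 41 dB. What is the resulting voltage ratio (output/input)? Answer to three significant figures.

112

Voltage ratio = 10^(dB/20).
10^(41/20) = 10^(2.050) = 112.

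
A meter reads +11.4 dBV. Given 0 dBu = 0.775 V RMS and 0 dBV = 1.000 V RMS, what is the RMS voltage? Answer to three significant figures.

3.72 V

V = 1.000 V × 10^(+11.4/20).
= 1.000 × 3.715 = 3.72 V.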